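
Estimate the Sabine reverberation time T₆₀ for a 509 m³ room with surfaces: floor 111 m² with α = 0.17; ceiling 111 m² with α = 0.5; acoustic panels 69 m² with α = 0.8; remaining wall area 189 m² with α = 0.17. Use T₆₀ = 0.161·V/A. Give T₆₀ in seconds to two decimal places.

0.51 s

A = Σ Sᵢαᵢ = 111·0.17 + 111·0.5 + 69·0.8 + 189·0.17 = 161.70 m².
T₆₀ = 0.161·V/A = 0.161·509/161.70 = 0.507 s.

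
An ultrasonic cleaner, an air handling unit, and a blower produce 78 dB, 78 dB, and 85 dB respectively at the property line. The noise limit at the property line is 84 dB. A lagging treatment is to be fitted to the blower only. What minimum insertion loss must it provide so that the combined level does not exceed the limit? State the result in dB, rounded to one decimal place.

The untreated sources together contribute 10^(78/10) + 10^(78/10) = 1.262e+08, i.e. 81.01 dB.
The limit corresponds to 10^(84/10) = 2.512e+08; subtracting the fixed part leaves 1.250e+08 for the blower, i.e. 80.97 dB.
Required insertion loss = 85 − 80.97 = 4.03 dB.

4.0 dB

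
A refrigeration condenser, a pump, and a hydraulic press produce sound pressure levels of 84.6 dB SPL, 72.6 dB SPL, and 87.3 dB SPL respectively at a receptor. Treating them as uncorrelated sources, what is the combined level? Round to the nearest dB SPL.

Incoherent sources combine by intensity addition: L_total = 10·log₁₀(Σ 10^(L_i/10)).
Σ 10^(L/10) = 10^(84.6/10) + 10^(72.6/10) + 10^(87.3/10) = 8.436e+08.
L_total = 10·log₁₀(8.436e+08) = 89.26 dB SPL.

89 dB SPL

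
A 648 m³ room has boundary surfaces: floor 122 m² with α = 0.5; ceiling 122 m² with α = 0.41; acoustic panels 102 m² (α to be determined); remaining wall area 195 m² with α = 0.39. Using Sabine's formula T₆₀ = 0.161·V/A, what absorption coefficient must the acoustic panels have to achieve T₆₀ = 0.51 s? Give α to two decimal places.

A = 0.161·V/T₆₀ = 0.161·648/0.51 = 204.56 m² sabins.
Absorption from the other surfaces = 122·0.5 + 122·0.41 + 195·0.39 = 187.07 m², so the acoustic panels must supply 17.49 m² over 102 m².
α = 17.49/102 = 0.172.

0.17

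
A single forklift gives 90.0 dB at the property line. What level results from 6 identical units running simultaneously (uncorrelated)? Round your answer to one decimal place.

N identical incoherent sources raise the level by 10·log₁₀ N.
L_total = 90.0 + 10·log₁₀(6) = 90.0 + 7.782 = 97.78 dB.

97.8 dB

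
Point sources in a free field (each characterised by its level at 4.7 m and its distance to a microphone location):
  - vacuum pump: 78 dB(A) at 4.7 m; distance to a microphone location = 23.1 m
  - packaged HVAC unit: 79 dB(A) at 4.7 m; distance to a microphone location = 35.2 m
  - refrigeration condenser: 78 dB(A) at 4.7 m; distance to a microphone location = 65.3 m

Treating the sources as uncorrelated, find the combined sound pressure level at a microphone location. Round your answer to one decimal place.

66.4 dB(A)

Apply inverse-square spreading to bring every level to the receiver, then sum 10^(L/10).
vacuum pump: 78 − 20·log₁₀(23.1/4.7) = 78 − 13.83 = 64.17 dB(A).
packaged HVAC unit: 79 − 20·log₁₀(35.2/4.7) = 79 − 17.49 = 61.51 dB(A).
refrigeration condenser: 78 − 20·log₁₀(65.3/4.7) = 78 − 22.86 = 55.14 dB(A).
Σ 10^(L/10) = 4.355e+06 → L_total = 10·log₁₀(4.355e+06) = 66.39 dB(A).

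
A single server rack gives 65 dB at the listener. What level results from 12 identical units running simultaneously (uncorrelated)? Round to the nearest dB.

With 12 equal, uncorrelated contributions the intensity is 12× that of one unit, giving a rise of 10·log₁₀ 12.
L_total = 65 + 10·log₁₀(12) = 65 + 10.792 = 75.79 dB.

76 dB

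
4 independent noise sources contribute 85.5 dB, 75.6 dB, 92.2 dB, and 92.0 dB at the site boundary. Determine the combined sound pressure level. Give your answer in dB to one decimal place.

Incoherent sources combine by intensity addition: L_total = 10·log₁₀(Σ 10^(L_i/10)).
Σ 10^(L/10) = 10^(85.5/10) + 10^(75.6/10) + 10^(92.2/10) + 10^(92.0/10) = 3.636e+09.
L_total = 10·log₁₀(3.636e+09) = 95.61 dB.

95.6 dB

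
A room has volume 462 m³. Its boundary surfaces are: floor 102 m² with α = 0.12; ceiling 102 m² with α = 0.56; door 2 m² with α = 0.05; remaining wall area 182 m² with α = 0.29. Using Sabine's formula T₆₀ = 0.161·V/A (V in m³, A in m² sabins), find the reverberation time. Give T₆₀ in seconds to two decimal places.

0.61 s

Total absorption A = 102·0.12 + 102·0.56 + 2·0.05 + 182·0.29 = 122.24 m² sabins.
T₆₀ = 0.161 × 462 / 122.24 = 0.608 s.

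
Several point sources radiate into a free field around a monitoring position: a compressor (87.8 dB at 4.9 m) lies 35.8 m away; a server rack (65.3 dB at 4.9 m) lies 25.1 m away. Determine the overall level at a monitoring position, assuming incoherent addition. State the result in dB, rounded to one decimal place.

First find each source's level at the receiver (point-source: −20·log₁₀(r/r_ref)), then combine on an intensity basis.
compressor: 87.8 − 20·log₁₀(35.8/4.9) = 87.8 − 17.27 = 70.53 dB.
server rack: 65.3 − 20·log₁₀(25.1/4.9) = 65.3 − 14.19 = 51.11 dB.
Σ 10^(L/10) = 1.142e+07 → L_total = 10·log₁₀(1.142e+07) = 70.58 dB.

70.6 dB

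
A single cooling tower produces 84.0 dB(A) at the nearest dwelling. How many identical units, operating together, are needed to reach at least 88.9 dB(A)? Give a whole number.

4

Need L₁ + 10·log₁₀ N ≥ 88.9, i.e. log₁₀ N ≥ 0.49.
N ≥ 10^(4.9/10) = 3.090, so N = 4.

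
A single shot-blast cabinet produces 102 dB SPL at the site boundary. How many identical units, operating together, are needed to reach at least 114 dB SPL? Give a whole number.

16

N identical sources give L₁ + 10·log₁₀ N, so require 10·log₁₀ N ≥ 114 − 102 = 12.0 dB.
N ≥ 10^(12.0/10) = 15.849, so N = 16.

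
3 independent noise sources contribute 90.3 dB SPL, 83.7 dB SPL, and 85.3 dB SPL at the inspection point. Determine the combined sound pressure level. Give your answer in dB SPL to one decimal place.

Incoherent sources combine by intensity addition: L_total = 10·log₁₀(Σ 10^(L_i/10)).
Σ 10^(L/10) = 10^(90.3/10) + 10^(83.7/10) + 10^(85.3/10) = 1.645e+09.
L_total = 10·log₁₀(1.645e+09) = 92.16 dB SPL.

92.2 dB SPL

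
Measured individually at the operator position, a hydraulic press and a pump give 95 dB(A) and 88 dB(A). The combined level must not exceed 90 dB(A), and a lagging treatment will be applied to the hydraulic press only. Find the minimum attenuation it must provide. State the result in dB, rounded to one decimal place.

The untreated sources together contribute 10^(88/10) = 6.310e+08, i.e. 88.00 dB(A).
The limit corresponds to 10^(90/10) = 1.000e+09; subtracting the fixed part leaves 3.690e+08 for the hydraulic press, i.e. 85.67 dB(A).
So the hydraulic press must be reduced from 95 to 85.67 dB(A): IL = 9.33 dB.

9.3 dB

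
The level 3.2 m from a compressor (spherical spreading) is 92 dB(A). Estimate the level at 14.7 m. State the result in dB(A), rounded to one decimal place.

Point-source attenuation: ΔL = 20·log₁₀(r₂/r₁) = 20·log₁₀(14.7/3.2) = 13.243 dB.
L₂ = 92 − 20·log₁₀(14.7/3.2) = 92 − 13.243 = 78.76 dB(A).

78.8 dB(A)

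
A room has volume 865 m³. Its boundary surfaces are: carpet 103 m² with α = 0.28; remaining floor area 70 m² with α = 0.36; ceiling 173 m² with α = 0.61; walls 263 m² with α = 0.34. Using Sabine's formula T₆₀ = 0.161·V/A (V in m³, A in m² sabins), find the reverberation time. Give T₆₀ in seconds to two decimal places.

0.56 s

Summing Sᵢαᵢ: 103·0.28 + 70·0.36 + 173·0.61 + 263·0.34 = 248.99 m².
T₆₀ = 0.161·V/A = 0.161·865/248.99 = 0.559 s.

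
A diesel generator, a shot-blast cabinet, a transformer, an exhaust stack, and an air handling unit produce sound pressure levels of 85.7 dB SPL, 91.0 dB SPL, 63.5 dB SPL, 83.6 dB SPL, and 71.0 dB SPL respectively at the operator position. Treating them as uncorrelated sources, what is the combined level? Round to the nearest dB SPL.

Incoherent sources combine by intensity addition: L_total = 10·log₁₀(Σ 10^(L_i/10)).
Σ 10^(L/10) = 10^(85.7/10) + 10^(91.0/10) + 10^(63.5/10) + 10^(83.6/10) + 10^(71.0/10) = 1.874e+09.
L_total = 10·log₁₀(1.874e+09) = 92.73 dB SPL.

93 dB SPL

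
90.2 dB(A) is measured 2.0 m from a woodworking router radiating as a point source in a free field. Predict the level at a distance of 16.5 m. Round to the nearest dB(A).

Point-source attenuation: ΔL = 20·log₁₀(r₂/r₁) = 20·log₁₀(16.5/2.0) = 18.329 dB.
L₂ = 90.2 − 20·log₁₀(16.5/2.0) = 90.2 − 18.329 = 71.87 dB(A).

72 dB(A)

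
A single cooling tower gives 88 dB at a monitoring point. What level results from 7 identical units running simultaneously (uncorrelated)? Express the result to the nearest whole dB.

With 7 equal, uncorrelated contributions the intensity is 7× that of one unit, giving a rise of 10·log₁₀ 7.
L_total = 88 + 10·log₁₀(7) = 88 + 8.451 = 96.45 dB.

96 dB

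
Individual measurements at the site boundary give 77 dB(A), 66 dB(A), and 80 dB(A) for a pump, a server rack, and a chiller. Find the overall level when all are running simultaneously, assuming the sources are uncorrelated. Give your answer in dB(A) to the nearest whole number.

For uncorrelated sources the intensities add, so convert each level to linear form, sum, and take 10·log₁₀ of the total.
Σ 10^(L/10) = 10^(77/10) + 10^(66/10) + 10^(80/10) = 1.541e+08.
L_total = 10·log₁₀(1.541e+08) = 81.88 dB(A).

82 dB(A)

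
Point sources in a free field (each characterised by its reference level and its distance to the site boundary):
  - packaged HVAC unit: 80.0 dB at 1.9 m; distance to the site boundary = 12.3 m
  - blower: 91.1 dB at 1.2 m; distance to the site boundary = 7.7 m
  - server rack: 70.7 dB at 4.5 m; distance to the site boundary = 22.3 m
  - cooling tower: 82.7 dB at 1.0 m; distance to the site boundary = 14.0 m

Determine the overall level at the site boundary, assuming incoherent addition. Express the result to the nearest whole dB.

Propagate each source to the receiver with L = L_ref − 20·log₁₀(r/r_ref), then add intensities.
packaged HVAC unit: 80.0 − 20·log₁₀(12.3/1.9) = 80.0 − 16.22 = 63.78 dB.
blower: 91.1 − 20·log₁₀(7.7/1.2) = 91.1 − 16.15 = 74.95 dB.
server rack: 70.7 − 20·log₁₀(22.3/4.5) = 70.7 − 13.90 = 56.80 dB.
cooling tower: 82.7 − 20·log₁₀(14.0/1.0) = 82.7 − 22.92 = 59.78 dB.
Σ 10^(L/10) = 3.510e+07 → L_total = 10·log₁₀(3.510e+07) = 75.45 dB.

75 dB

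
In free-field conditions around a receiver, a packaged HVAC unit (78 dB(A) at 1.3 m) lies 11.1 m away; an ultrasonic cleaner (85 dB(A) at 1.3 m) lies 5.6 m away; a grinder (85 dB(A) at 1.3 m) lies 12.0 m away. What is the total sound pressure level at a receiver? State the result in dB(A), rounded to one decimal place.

Apply inverse-square spreading to bring every level to the receiver, then sum 10^(L/10).
packaged HVAC unit: 78 − 20·log₁₀(11.1/1.3) = 78 − 18.63 = 59.37 dB(A).
ultrasonic cleaner: 85 − 20·log₁₀(5.6/1.3) = 85 − 12.68 = 72.32 dB(A).
grinder: 85 − 20·log₁₀(12.0/1.3) = 85 − 19.30 = 65.70 dB(A).
Σ 10^(L/10) = 2.162e+07 → L_total = 10·log₁₀(2.162e+07) = 73.35 dB(A).

73.3 dB(A)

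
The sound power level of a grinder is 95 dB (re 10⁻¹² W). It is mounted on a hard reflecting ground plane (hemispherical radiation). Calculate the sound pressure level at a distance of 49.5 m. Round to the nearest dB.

The power spreads over a hemisphere of area 2π·r², so L_p = L_w − 10·log₁₀(2π·r²).
2π·r² = 1.54e+04 m², 10·log₁₀ of that is 41.874 dB.
L_p = 95 − 41.874 = 53.13 dB.

53 dB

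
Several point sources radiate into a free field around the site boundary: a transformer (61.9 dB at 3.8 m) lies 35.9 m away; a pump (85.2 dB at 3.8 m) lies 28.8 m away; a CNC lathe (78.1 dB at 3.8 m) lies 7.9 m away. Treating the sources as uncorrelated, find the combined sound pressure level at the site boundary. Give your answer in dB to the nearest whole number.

73 dB

First find each source's level at the receiver (point-source: −20·log₁₀(r/r_ref)), then combine on an intensity basis.
transformer: 61.9 − 20·log₁₀(35.9/3.8) = 61.9 − 19.51 = 42.39 dB.
pump: 85.2 − 20·log₁₀(28.8/3.8) = 85.2 − 17.59 = 67.61 dB.
CNC lathe: 78.1 − 20·log₁₀(7.9/3.8) = 78.1 − 6.36 = 71.74 dB.
Σ 10^(L/10) = 2.072e+07 → L_total = 10·log₁₀(2.072e+07) = 73.16 dB.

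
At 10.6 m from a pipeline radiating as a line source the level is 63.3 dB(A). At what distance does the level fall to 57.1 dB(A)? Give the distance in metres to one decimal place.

44.2 m

Line-source spreading drops the level by 10·log₁₀(r₂/r₁); inverting, r₂/r₁ = 10^(ΔL/10).
r₂ = 10.6·10^((63.3−57.1)/10) = 10.6·10^(6.2/10) = 44.19 m.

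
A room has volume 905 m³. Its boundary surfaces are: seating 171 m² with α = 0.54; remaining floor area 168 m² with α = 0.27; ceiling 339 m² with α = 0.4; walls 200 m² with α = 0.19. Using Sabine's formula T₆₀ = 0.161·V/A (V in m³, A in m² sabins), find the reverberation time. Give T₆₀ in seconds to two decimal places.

0.47 s

Total absorption A = 171·0.54 + 168·0.27 + 339·0.4 + 200·0.19 = 311.30 m² sabins.
T₆₀ = 0.161 × 905 / 311.30 = 0.468 s.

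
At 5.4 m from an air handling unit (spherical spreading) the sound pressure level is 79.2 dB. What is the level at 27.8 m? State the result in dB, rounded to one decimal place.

Spherical spreading from a point source gives a 20·log₁₀(r₂/r₁) drop.
L₂ = 79.2 − 20·log₁₀(27.8/5.4) = 79.2 − 14.233 = 64.97 dB.

65.0 dB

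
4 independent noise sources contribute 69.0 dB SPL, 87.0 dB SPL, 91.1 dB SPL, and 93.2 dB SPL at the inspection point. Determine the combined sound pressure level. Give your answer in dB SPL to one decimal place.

For uncorrelated sources the intensities add, so convert each level to linear form, sum, and take 10·log₁₀ of the total.
Σ 10^(L/10) = 10^(69.0/10) + 10^(87.0/10) + 10^(91.1/10) + 10^(93.2/10) = 3.887e+09.
L_total = 10·log₁₀(3.887e+09) = 95.90 dB SPL.

95.9 dB SPL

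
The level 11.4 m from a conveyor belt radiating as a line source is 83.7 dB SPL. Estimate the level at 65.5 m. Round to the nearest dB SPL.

Cylindrical spreading from a line source gives a 10·log₁₀(r₂/r₁) drop.
L₂ = 83.7 − 10·log₁₀(65.5/11.4) = 83.7 − 7.593 = 76.11 dB SPL.

76 dB SPL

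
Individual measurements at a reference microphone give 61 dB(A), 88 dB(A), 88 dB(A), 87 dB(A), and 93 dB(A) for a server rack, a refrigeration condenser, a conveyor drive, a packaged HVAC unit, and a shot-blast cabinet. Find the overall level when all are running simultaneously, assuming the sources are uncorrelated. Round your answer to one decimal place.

Incoherent sources combine by intensity addition: L_total = 10·log₁₀(Σ 10^(L_i/10)).
Σ 10^(L/10) = 10^(61/10) + 10^(88/10) + 10^(88/10) + 10^(87/10) + 10^(93/10) = 3.760e+09.
L_total = 10·log₁₀(3.760e+09) = 95.75 dB(A).

95.8 dB(A)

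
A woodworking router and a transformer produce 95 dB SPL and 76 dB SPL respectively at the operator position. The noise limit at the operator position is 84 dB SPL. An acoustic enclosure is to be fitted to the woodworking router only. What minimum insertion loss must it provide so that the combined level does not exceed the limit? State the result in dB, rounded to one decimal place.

The untreated sources together contribute 10^(76/10) = 3.981e+07, i.e. 76.00 dB SPL.
The limit corresponds to 10^(84/10) = 2.512e+08; subtracting the fixed part leaves 2.114e+08 for the woodworking router, i.e. 83.25 dB SPL.
So the woodworking router must be reduced from 95 to 83.25 dB SPL: IL = 11.75 dB.

11.7 dB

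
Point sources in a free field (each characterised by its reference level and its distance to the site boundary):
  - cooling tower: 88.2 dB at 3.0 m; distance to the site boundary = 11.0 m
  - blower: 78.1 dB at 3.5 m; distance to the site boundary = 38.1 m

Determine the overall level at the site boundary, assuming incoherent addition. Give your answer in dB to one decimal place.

Propagate each source to the receiver with L = L_ref − 20·log₁₀(r/r_ref), then add intensities.
cooling tower: 88.2 − 20·log₁₀(11.0/3.0) = 88.2 − 11.29 = 76.91 dB.
blower: 78.1 − 20·log₁₀(38.1/3.5) = 78.1 − 20.74 = 57.36 dB.
Σ 10^(L/10) = 4.969e+07 → L_total = 10·log₁₀(4.969e+07) = 76.96 dB.

77.0 dB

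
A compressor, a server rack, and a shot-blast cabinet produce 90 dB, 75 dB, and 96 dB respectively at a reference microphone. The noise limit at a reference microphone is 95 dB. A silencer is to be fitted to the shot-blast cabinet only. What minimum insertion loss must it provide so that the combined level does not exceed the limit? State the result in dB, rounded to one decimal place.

2.7 dB

The untreated sources together contribute 10^(90/10) + 10^(75/10) = 1.032e+09, i.e. 90.14 dB.
The limit corresponds to 10^(95/10) = 3.162e+09; subtracting the fixed part leaves 2.131e+09 for the shot-blast cabinet, i.e. 93.29 dB.
So the shot-blast cabinet must be reduced from 96 to 93.29 dB: IL = 2.71 dB.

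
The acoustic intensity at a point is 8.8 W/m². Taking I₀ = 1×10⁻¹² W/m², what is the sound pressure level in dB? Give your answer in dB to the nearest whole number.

I/I₀ = 8.8/10⁻¹² = 8.8×10^12, and L = 10·log₁₀(I/I₀).
L = 10·(0.9445 + 12) = 129.44 dB.

129 dB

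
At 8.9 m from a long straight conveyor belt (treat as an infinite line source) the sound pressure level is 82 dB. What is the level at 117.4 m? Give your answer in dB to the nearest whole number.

71 dB

Line-source attenuation: ΔL = 10·log₁₀(r₂/r₁) = 10·log₁₀(117.4/8.9) = 11.203 dB.
L₂ = 82 − 10·log₁₀(117.4/8.9) = 82 − 11.203 = 70.80 dB.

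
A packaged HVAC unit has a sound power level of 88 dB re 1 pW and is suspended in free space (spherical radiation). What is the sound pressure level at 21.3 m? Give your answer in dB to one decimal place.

Free-field spherical radiation: L_p = L_w − 10·log₁₀(4π·r²), r = 21.3 m.
4π·r² = 5701 m², 10·log₁₀ of that is 37.560 dB.
L_p = 88 − 37.560 = 50.44 dB.

50.4 dB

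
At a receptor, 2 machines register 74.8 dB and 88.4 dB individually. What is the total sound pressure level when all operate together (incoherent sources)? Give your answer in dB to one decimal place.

88.6 dB

For uncorrelated sources the intensities add, so convert each level to linear form, sum, and take 10·log₁₀ of the total.
Σ 10^(L/10) = 10^(74.8/10) + 10^(88.4/10) = 7.220e+08.
L_total = 10·log₁₀(7.220e+08) = 88.59 dB.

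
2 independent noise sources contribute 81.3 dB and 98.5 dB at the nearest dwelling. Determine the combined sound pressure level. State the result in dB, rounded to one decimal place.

98.6 dB

For uncorrelated sources the intensities add, so convert each level to linear form, sum, and take 10·log₁₀ of the total.
Σ 10^(L/10) = 10^(81.3/10) + 10^(98.5/10) = 7.214e+09.
L_total = 10·log₁₀(7.214e+09) = 98.58 dB.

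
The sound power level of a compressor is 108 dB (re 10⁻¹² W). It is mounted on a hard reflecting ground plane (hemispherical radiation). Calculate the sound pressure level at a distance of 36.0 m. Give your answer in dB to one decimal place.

Free-field hemispherical radiation: L_p = L_w − 10·log₁₀(2π·r²), r = 36.0 m.
2π·r² = 8143 m², 10·log₁₀ of that is 39.108 dB.
L_p = 108 − 39.108 = 68.89 dB.

68.9 dB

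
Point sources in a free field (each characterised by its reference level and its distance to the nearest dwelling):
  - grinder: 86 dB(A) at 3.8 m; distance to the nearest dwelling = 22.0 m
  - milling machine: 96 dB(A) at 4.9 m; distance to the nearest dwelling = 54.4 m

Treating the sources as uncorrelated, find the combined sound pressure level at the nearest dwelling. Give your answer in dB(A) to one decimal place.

Propagate each source to the receiver with L = L_ref − 20·log₁₀(r/r_ref), then add intensities.
grinder: 86 − 20·log₁₀(22.0/3.8) = 86 − 15.25 = 70.75 dB(A).
milling machine: 96 − 20·log₁₀(54.4/4.9) = 96 − 20.91 = 75.09 dB(A).
Σ 10^(L/10) = 4.418e+07 → L_total = 10·log₁₀(4.418e+07) = 76.45 dB(A).

76.5 dB(A)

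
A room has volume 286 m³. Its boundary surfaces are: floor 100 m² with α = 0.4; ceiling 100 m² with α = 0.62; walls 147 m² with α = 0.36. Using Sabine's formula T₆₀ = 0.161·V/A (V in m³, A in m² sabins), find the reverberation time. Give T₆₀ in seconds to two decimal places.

Total absorption A = 100·0.4 + 100·0.62 + 147·0.36 = 154.92 m² sabins.
T₆₀ = 0.161·V/A = 0.161·286/154.92 = 0.297 s.

0.30 s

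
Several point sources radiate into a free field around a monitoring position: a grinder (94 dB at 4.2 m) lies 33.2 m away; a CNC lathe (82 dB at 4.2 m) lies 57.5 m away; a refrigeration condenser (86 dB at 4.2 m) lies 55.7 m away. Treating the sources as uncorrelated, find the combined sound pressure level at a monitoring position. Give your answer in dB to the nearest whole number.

First find each source's level at the receiver (point-source: −20·log₁₀(r/r_ref)), then combine on an intensity basis.
grinder: 94 − 20·log₁₀(33.2/4.2) = 94 − 17.96 = 76.04 dB.
CNC lathe: 82 − 20·log₁₀(57.5/4.2) = 82 − 22.73 = 59.27 dB.
refrigeration condenser: 86 − 20·log₁₀(55.7/4.2) = 86 − 22.45 = 63.55 dB.
Σ 10^(L/10) = 4.331e+07 → L_total = 10·log₁₀(4.331e+07) = 76.37 dB.

76 dB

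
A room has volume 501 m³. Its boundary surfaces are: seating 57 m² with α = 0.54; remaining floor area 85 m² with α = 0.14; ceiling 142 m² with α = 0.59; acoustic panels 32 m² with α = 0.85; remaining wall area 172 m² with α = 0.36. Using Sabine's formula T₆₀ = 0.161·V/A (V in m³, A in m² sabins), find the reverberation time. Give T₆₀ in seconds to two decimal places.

0.37 s

Summing Sᵢαᵢ: 57·0.54 + 85·0.14 + 142·0.59 + 32·0.85 + 172·0.36 = 215.58 m².
T₆₀ = 0.161·V/A = 0.161·501/215.58 = 0.374 s.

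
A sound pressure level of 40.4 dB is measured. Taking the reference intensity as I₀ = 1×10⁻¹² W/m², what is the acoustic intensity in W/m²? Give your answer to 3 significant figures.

L = 10·log₁₀(I/I₀) ⇒ I = I₀·10^(L/10) = 10⁻¹² × 10^4.04.

1.10e-08 W/m²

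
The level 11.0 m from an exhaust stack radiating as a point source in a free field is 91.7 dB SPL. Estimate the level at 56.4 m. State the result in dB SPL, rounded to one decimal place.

For a point source, L₂ = L₁ − 20·log₁₀(r₂/r₁).
L₂ = 91.7 − 20·log₁₀(56.4/11.0) = 91.7 − 14.198 = 77.50 dB SPL.

77.5 dB SPL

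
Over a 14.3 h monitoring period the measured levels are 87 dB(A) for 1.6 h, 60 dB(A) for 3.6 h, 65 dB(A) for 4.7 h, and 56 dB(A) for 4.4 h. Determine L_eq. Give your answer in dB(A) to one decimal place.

Weight each interval's intensity by its duration and average over T = 14.3 h:
Σ tᵢ·10^(Lᵢ/10) = 1.6·10^(87/10) + 3.6·10^(60/10) + 4.7·10^(65/10) + 4.4·10^(56/10) = 8.221e+08.
L_eq = 10·log₁₀(8.221e+08/14.3) = 77.60 dB(A).

77.6 dB(A)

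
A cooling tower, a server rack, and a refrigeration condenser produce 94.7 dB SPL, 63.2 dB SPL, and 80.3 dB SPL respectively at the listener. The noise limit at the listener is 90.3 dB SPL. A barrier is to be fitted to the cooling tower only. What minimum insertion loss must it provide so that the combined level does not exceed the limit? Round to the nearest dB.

The untreated sources together contribute 10^(63.2/10) + 10^(80.3/10) = 1.092e+08, i.e. 80.38 dB SPL.
The limit corresponds to 10^(90.3/10) = 1.072e+09; subtracting the fixed part leaves 9.623e+08 for the cooling tower, i.e. 89.83 dB SPL.
Required insertion loss = 94.7 − 89.83 = 4.87 dB.

5 dB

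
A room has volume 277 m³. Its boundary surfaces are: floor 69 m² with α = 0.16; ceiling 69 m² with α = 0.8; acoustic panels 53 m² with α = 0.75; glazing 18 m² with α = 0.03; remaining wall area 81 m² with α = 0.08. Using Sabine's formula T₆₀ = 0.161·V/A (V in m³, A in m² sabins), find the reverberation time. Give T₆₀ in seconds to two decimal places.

0.39 s

A = Σ Sᵢαᵢ = 69·0.16 + 69·0.8 + 53·0.75 + 18·0.03 + 81·0.08 = 113.01 m².
T₆₀ = 0.161 × 277 / 113.01 = 0.395 s.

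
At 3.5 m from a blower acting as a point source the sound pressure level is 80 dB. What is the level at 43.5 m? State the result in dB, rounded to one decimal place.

58.1 dB

For a point source, L₂ = L₁ − 20·log₁₀(r₂/r₁).
L₂ = 80 − 20·log₁₀(43.5/3.5) = 80 − 21.888 = 58.11 dB.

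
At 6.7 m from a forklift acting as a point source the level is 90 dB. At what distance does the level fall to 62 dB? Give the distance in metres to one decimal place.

Point-source spreading drops the level by 20·log₁₀(r₂/r₁); inverting, r₂/r₁ = 10^(ΔL/20).
r₂ = 6.7·10^((90−62)/20) = 6.7·10^(28.0/20) = 168.30 m.

168.3 m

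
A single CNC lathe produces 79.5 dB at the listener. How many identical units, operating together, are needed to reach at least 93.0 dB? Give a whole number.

23

The shortfall is 93.0 − 79.5 = 13.5 dB, and N units add 10·log₁₀ N, so need 10·log₁₀ N ≥ 13.5.
N ≥ 10^(13.5/10) = 22.387, so N = 23.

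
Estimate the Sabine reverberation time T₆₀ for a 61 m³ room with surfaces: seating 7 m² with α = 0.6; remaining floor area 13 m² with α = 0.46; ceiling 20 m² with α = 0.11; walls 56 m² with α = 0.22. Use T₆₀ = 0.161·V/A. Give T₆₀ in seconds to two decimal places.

A = Σ Sᵢαᵢ = 7·0.6 + 13·0.46 + 20·0.11 + 56·0.22 = 24.70 m².
T₆₀ = 0.161 × 61 / 24.70 = 0.398 s.

0.40 s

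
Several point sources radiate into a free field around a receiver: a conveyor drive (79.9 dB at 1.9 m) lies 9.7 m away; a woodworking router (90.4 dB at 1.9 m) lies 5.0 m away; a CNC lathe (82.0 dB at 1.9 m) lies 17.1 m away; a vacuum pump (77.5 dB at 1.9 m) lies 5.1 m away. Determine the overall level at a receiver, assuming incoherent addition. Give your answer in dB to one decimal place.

82.4 dB

Apply inverse-square spreading to bring every level to the receiver, then sum 10^(L/10).
conveyor drive: 79.9 − 20·log₁₀(9.7/1.9) = 79.9 − 14.16 = 65.74 dB.
woodworking router: 90.4 − 20·log₁₀(5.0/1.9) = 90.4 − 8.40 = 82.00 dB.
CNC lathe: 82.0 − 20·log₁₀(17.1/1.9) = 82.0 − 19.08 = 62.92 dB.
vacuum pump: 77.5 − 20·log₁₀(5.1/1.9) = 77.5 − 8.58 = 68.92 dB.
Σ 10^(L/10) = 1.718e+08 → L_total = 10·log₁₀(1.718e+08) = 82.35 dB.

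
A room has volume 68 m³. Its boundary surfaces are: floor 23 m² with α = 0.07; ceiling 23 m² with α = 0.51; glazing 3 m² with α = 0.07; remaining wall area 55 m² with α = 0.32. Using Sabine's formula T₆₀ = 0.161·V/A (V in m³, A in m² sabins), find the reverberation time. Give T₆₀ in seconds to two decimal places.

Total absorption A = 23·0.07 + 23·0.51 + 3·0.07 + 55·0.32 = 31.15 m² sabins.
T₆₀ = 0.161·V/A = 0.161·68/31.15 = 0.351 s.

0.35 s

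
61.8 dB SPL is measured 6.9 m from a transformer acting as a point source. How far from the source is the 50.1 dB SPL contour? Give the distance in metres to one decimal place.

For a point source L₁ − L₂ = 20·log₁₀(r₂/r₁), so r₂ = r₁·10^((L₁−L₂)/20).
r₂ = 6.9·10^((61.8−50.1)/20) = 6.9·10^(11.7/20) = 26.54 m.

26.5 m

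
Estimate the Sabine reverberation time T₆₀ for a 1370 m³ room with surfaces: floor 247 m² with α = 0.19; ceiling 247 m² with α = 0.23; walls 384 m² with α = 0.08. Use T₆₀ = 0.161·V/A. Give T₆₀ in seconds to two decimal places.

Summing Sᵢαᵢ: 247·0.19 + 247·0.23 + 384·0.08 = 134.46 m².
T₆₀ = 0.161·V/A = 0.161·1370/134.46 = 1.640 s.

1.64 s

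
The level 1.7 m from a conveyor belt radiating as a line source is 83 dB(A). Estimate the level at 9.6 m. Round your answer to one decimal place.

75.5 dB(A)

For a line source, L₂ = L₁ − 10·log₁₀(r₂/r₁).
L₂ = 83 − 10·log₁₀(9.6/1.7) = 83 − 7.518 = 75.48 dB(A).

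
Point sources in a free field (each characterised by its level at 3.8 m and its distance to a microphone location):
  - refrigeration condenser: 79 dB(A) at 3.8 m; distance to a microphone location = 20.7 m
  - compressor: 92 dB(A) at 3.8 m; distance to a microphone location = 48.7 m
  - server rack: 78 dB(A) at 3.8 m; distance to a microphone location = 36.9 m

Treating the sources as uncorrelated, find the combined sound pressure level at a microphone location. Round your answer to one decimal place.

71.1 dB(A)

Apply inverse-square spreading to bring every level to the receiver, then sum 10^(L/10).
refrigeration condenser: 79 − 20·log₁₀(20.7/3.8) = 79 − 14.72 = 64.28 dB(A).
compressor: 92 − 20·log₁₀(48.7/3.8) = 92 − 22.15 = 69.85 dB(A).
server rack: 78 − 20·log₁₀(36.9/3.8) = 78 − 19.74 = 58.26 dB(A).
Σ 10^(L/10) = 1.300e+07 → L_total = 10·log₁₀(1.300e+07) = 71.14 dB(A).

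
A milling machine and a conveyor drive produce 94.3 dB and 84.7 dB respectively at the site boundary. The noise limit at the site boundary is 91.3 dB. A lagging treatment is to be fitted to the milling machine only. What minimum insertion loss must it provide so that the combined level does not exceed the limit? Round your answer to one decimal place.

Fixed contribution from the other source: Σ 10^(L/10) = 10^(84.7/10) = 2.951e+08 (84.70 dB).
The limit corresponds to 10^(91.3/10) = 1.349e+09; subtracting the fixed part leaves 1.054e+09 for the milling machine, i.e. 90.23 dB.
So the milling machine must be reduced from 94.3 to 90.23 dB: IL = 4.07 dB.

4.1 dB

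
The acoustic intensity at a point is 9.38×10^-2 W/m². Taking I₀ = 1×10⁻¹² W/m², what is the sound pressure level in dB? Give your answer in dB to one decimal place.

109.7 dB

I/I₀ = 9.38×10^-2/10⁻¹² = 9.38×10^10, and L = 10·log₁₀(I/I₀).
L = 10·(0.9722 + 10) = 109.72 dB.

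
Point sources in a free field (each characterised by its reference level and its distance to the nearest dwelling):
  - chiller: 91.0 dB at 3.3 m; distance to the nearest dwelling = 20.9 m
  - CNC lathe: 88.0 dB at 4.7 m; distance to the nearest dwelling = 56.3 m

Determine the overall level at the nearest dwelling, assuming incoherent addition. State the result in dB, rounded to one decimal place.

75.5 dB

Propagate each source to the receiver with L = L_ref − 20·log₁₀(r/r_ref), then add intensities.
chiller: 91.0 − 20·log₁₀(20.9/3.3) = 91.0 − 16.03 = 74.97 dB.
CNC lathe: 88.0 − 20·log₁₀(56.3/4.7) = 88.0 − 21.57 = 66.43 dB.
Σ 10^(L/10) = 3.578e+07 → L_total = 10·log₁₀(3.578e+07) = 75.54 dB.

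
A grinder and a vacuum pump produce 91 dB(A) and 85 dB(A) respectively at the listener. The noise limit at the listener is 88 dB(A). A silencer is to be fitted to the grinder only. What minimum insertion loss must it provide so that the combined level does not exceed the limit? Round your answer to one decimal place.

Everything except the grinder sums to 10^(85/10) = 3.162e+08 in linear terms, 85.00 dB(A).
To meet 88 dB(A) overall, the treated grinder may contribute at most 10^(88/10) − 3.162e+08 = 3.147e+08, i.e. 84.98 dB(A).
So the grinder must be reduced from 91 to 84.98 dB(A): IL = 6.02 dB.

6.0 dB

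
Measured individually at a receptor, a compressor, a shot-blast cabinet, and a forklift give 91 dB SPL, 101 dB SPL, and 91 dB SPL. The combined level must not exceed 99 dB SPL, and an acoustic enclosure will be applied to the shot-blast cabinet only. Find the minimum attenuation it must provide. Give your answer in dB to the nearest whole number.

4 dB

Fixed contribution from the other sources: Σ 10^(L/10) = 10^(91/10) + 10^(91/10) = 2.518e+09 (94.01 dB SPL).
To meet 99 dB SPL overall, the treated shot-blast cabinet may contribute at most 10^(99/10) − 2.518e+09 = 5.425e+09, i.e. 97.34 dB SPL.
So the shot-blast cabinet must be reduced from 101 to 97.34 dB SPL: IL = 3.66 dB.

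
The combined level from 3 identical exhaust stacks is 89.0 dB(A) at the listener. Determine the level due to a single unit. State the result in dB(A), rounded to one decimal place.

84.2 dB(A)

For N identical incoherent sources L_total = L₁ + 10·log₁₀ N, so L₁ = 89.0 − 10·log₁₀(3) = 89.0 − 4.771.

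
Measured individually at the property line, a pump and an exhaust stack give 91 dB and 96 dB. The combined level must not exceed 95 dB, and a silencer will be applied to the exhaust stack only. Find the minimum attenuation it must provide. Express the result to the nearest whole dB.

Fixed contribution from the other source: Σ 10^(L/10) = 10^(91/10) = 1.259e+09 (91.00 dB).
To meet 95 dB overall, the treated exhaust stack may contribute at most 10^(95/10) − 1.259e+09 = 1.903e+09, i.e. 92.80 dB.
Required insertion loss = 96 − 92.80 = 3.20 dB.

3 dB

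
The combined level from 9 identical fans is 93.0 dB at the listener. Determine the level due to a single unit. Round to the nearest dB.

Dividing the total intensity by 9 lowers the level by 10·log₁₀ 9 = 9.542 dB: L₁ = 93.0 − 9.542.

83 dB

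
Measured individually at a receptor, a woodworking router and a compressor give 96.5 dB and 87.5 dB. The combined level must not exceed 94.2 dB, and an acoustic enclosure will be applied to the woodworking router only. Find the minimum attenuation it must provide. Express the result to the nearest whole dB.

The untreated sources together contribute 10^(87.5/10) = 5.623e+08, i.e. 87.50 dB.
To meet 94.2 dB overall, the treated woodworking router may contribute at most 10^(94.2/10) − 5.623e+08 = 2.068e+09, i.e. 93.16 dB.
So the woodworking router must be reduced from 96.5 to 93.16 dB: IL = 3.34 dB.

3 dB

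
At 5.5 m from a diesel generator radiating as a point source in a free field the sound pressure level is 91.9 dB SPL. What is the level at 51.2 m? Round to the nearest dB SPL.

73 dB SPL

Point-source attenuation: ΔL = 20·log₁₀(r₂/r₁) = 20·log₁₀(51.2/5.5) = 19.378 dB.
L₂ = 91.9 − 20·log₁₀(51.2/5.5) = 91.9 − 19.378 = 72.52 dB SPL.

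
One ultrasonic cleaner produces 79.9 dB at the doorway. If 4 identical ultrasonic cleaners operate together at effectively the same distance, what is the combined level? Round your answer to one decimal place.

85.9 dB

L_total = L₁ + 10·log₁₀ N for N identical incoherent sources.
L_total = 79.9 + 10·log₁₀(4) = 79.9 + 6.021 = 85.92 dB.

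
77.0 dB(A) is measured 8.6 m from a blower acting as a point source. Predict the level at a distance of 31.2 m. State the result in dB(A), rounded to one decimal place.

Spherical spreading from a point source gives a 20·log₁₀(r₂/r₁) drop.
L₂ = 77.0 − 20·log₁₀(31.2/8.6) = 77.0 − 11.193 = 65.81 dB(A).

65.8 dB(A)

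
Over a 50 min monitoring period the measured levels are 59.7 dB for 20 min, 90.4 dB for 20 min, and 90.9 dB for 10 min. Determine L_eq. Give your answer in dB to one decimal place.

88.4 dB

L_eq = 10·log₁₀[(1/T)·Σ tᵢ·10^(Lᵢ/10)] with T = 50 min.
Σ tᵢ·10^(Lᵢ/10) = 20·10^(59.7/10) + 20·10^(90.4/10) + 10·10^(90.9/10) = 3.425e+10.
L_eq = 10·log₁₀(3.425e+10/50) = 88.36 dB.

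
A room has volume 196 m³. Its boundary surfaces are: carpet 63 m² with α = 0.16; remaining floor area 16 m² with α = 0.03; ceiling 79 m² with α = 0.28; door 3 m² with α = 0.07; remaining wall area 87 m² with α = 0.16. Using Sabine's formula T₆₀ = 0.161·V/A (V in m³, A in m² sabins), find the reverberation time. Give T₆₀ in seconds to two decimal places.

Summing Sᵢαᵢ: 63·0.16 + 16·0.03 + 79·0.28 + 3·0.07 + 87·0.16 = 46.81 m².
T₆₀ = 0.161 × 196 / 46.81 = 0.674 s.

0.67 s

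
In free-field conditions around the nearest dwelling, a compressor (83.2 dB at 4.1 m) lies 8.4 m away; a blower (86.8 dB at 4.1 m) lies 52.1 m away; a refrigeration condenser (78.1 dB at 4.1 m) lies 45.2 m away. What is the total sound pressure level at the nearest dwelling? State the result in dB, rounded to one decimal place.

77.3 dB

Apply inverse-square spreading to bring every level to the receiver, then sum 10^(L/10).
compressor: 83.2 − 20·log₁₀(8.4/4.1) = 83.2 − 6.23 = 76.97 dB.
blower: 86.8 − 20·log₁₀(52.1/4.1) = 86.8 − 22.08 = 64.72 dB.
refrigeration condenser: 78.1 − 20·log₁₀(45.2/4.1) = 78.1 − 20.85 = 57.25 dB.
Σ 10^(L/10) = 5.327e+07 → L_total = 10·log₁₀(5.327e+07) = 77.26 dB.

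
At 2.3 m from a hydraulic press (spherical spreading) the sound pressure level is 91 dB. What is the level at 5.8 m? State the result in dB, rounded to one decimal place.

For a point source, L₂ = L₁ − 20·log₁₀(r₂/r₁).
L₂ = 91 − 20·log₁₀(5.8/2.3) = 91 − 8.034 = 82.97 dB.

83.0 dB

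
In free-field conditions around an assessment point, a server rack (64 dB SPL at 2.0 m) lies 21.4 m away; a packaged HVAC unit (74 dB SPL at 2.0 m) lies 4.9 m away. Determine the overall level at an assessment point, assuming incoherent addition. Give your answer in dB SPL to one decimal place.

66.2 dB SPL

Propagate each source to the receiver with L = L_ref − 20·log₁₀(r/r_ref), then add intensities.
server rack: 64 − 20·log₁₀(21.4/2.0) = 64 − 20.59 = 43.41 dB SPL.
packaged HVAC unit: 74 − 20·log₁₀(4.9/2.0) = 74 − 7.78 = 66.22 dB SPL.
Σ 10^(L/10) = 4.207e+06 → L_total = 10·log₁₀(4.207e+06) = 66.24 dB SPL.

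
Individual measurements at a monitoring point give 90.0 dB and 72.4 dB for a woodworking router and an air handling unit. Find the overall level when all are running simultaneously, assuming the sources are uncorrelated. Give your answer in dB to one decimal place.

Incoherent sources combine by intensity addition: L_total = 10·log₁₀(Σ 10^(L_i/10)).
Σ 10^(L/10) = 10^(90.0/10) + 10^(72.4/10) = 1.017e+09.
L_total = 10·log₁₀(1.017e+09) = 90.07 dB.

90.1 dB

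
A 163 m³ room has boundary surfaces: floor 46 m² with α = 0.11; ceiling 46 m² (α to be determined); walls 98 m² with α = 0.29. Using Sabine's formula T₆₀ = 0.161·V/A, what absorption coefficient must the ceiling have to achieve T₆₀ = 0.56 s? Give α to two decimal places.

Required total absorption A = 0.161·163/0.56 = 46.86 m².
Absorption from the other surfaces = 46·0.11 + 98·0.29 = 33.48 m², so the ceiling must supply 13.38 m² over 46 m².
α = 13.38/46 = 0.291.

0.29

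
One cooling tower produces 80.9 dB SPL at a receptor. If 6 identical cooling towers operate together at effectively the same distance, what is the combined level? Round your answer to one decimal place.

With 6 equal, uncorrelated contributions the intensity is 6× that of one unit, giving a rise of 10·log₁₀ 6.
L_total = 80.9 + 10·log₁₀(6) = 80.9 + 7.782 = 88.68 dB SPL.

88.7 dB SPL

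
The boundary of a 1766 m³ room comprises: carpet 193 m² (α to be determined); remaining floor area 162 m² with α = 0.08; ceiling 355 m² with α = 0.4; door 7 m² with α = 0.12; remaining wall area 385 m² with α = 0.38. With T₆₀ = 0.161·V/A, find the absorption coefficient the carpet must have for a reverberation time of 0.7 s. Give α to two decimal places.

0.54

Required total absorption A = 0.161·1766/0.7 = 406.18 m².
Absorption from the other surfaces = 162·0.08 + 355·0.4 + 7·0.12 + 385·0.38 = 302.10 m², so the carpet must supply 104.08 m² over 193 m².
α = 104.08/193 = 0.539.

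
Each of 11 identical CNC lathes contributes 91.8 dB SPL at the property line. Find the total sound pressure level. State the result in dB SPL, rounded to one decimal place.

L_total = L₁ + 10·log₁₀ N for N identical incoherent sources.
L_total = 91.8 + 10·log₁₀(11) = 91.8 + 10.414 = 102.21 dB SPL.

102.2 dB SPL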